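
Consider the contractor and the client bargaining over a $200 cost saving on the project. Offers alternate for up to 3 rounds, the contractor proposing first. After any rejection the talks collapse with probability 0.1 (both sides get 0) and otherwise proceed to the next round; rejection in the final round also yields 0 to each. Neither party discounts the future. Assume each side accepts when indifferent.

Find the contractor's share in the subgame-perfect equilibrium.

By backward induction:
Round 3 (the contractor proposes): the client will accept anything ≥ 0, so the contractor offers 0 and keeps 200.
Round 2 (the client proposes): rejecting gives the contractor an expected 0.9 × 200 = 180. The client offers 180 and keeps 200 − 180 = 20.
Round 1 (the contractor proposes): rejecting gives the client an expected 0.9 × 20 = 18; the contractor offers that and keeps 182.

182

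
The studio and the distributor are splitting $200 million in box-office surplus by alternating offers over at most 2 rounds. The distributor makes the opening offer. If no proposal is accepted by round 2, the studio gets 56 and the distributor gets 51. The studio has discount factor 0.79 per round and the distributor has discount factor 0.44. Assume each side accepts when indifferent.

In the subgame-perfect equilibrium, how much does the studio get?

Round 2 (the studio proposes): the distributor gets 51 if talks fail, so the studio offers 51 and keeps 149.
Round 1 (the distributor proposes): the studio can get 149 next round, worth 0.79 × 149 = 117.71 now, so the distributor offers 117.71, keeping 82.29.

117.71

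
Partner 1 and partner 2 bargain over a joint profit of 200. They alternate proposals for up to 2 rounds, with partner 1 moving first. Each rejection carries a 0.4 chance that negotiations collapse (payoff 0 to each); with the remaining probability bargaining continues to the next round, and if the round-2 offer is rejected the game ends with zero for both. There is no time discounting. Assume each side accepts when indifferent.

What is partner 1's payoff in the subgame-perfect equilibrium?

80

Round 2 (partner 2 proposes): rejection yields 0 for partner 1; partner 2 offers 0 and keeps 200.
Round 1 (partner 1 proposes): rejecting gives partner 2 an expected 0.6 × 200 = 120. Partner 1 offers 120 and keeps 200 − 120 = 80.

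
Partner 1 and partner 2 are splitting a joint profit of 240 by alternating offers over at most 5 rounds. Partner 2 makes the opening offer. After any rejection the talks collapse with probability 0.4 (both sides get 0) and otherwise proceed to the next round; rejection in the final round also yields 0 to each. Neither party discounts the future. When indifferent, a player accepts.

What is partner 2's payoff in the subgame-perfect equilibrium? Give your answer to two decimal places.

161.66

Round 5 (partner 2 proposes): partner 1 will accept anything ≥ 0, so partner 2 offers 0 and keeps 240.
Round 4 (partner 1 proposes): rejecting gives partner 2 an expected 0.6 × 240 = 144. Partner 1 offers 144 and keeps 240 − 144 = 96.
Round 3 (partner 2 proposes): rejecting gives partner 1 an expected 0.6 × 96 = 57.6; partner 2 offers that and keeps 182.4.
Round 2 (partner 1 proposes): rejecting gives partner 2 an expected 0.6 × 182.4 = 109.44. Partner 1 offers 109.44 and keeps 240 − 109.44 = 130.56.
Round 1 (partner 2 proposes): rejecting gives partner 1 an expected 0.6 × 130.56 = 78.336; partner 2 offers that and keeps 161.664.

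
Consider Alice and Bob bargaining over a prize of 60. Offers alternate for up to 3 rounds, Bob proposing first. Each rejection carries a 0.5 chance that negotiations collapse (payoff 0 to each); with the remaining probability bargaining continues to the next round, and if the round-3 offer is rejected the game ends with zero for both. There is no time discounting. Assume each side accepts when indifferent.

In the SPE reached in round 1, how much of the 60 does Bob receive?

45

Round 3 (Bob proposes): Alice will accept anything ≥ 0, so Bob offers 0 and keeps 60.
Round 2 (Alice proposes): rejecting gives Bob an expected 0.5 × 60 = 30, so Alice offers 30, keeping 30.
Round 1 (Bob proposes): rejecting gives Alice an expected 0.5 × 30 = 15. Bob offers 15 and keeps 60 − 15 = 45.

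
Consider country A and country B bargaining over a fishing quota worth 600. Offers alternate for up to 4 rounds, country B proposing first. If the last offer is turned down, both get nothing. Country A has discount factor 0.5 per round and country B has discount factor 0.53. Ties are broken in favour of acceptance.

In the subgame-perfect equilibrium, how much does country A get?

Solve by backward induction from round 4.
Round 4 (country A proposes): country B will accept anything ≥ 0, so country A offers 0 and keeps 600.
Round 3 (country B proposes): country A can get 600 next round, worth 0.5 × 600 = 300 now, so country B offers 300, keeping 300.
Round 2 (country A proposes): country B can get 300 next round, worth 0.53 × 300 = 159 now, so country A offers 159, keeping 441.
Round 1 (country B proposes): country A can get 441 next round, worth 0.5 × 441 = 220.5 now, so country B offers 220.5, keeping 379.5.

220.5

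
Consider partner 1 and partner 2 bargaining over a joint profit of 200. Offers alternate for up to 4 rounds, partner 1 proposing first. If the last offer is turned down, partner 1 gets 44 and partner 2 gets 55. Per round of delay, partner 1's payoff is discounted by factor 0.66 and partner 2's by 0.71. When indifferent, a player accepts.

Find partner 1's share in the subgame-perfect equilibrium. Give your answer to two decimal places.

Solve by backward induction from round 4.
Round 4 (partner 2 proposes): partner 1 gets 44 if talks fail, so partner 2 offers 44 and keeps 156.
Round 3 (partner 1 proposes): partner 2 can get 156 next round, worth 0.71 × 156 = 110.76 now; partner 1 offers that and keeps 89.24.
Round 2 (partner 2 proposes): partner 1 can get 89.24 next round, worth 0.66 × 89.24 = 58.8984 now. Partner 2 offers 58.8984 and keeps 200 − 58.8984 = 141.1016.
Round 1 (partner 1 proposes): partner 2 can get 141.1016 next round, worth 0.71 × 141.1016 = 100.182136 now. Partner 1 offers 100.182136 and keeps 200 − 100.182136 = 99.817864.

99.82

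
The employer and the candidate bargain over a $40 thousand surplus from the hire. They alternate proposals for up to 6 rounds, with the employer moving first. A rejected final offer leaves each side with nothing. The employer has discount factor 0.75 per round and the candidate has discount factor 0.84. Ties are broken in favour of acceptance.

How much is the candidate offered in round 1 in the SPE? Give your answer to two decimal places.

Round 6 (the candidate proposes): the employer will accept anything ≥ 0, so the candidate offers 0 and keeps 40.
Round 5 (the employer proposes): the candidate can get 40 next round, worth 0.84 × 40 = 33.6 now; the employer offers that and keeps 6.4.
Round 4 (the candidate proposes): the employer can get 6.4 next round, worth 0.75 × 6.4 = 4.8 now; the candidate offers that and keeps 35.2.
Round 3 (the employer proposes): the candidate can get 35.2 next round, worth 0.84 × 35.2 = 29.568 now; the employer offers that and keeps 10.432.
Round 2 (the candidate proposes): the employer can get 10.432 next round, worth 0.75 × 10.432 = 7.824 now. The candidate offers 7.824 and keeps 40 − 7.824 = 32.176.
Round 1 (the employer proposes): the candidate can get 32.176 next round, worth 0.84 × 32.176 = 27.02784 now, so the employer offers 27.02784, keeping 12.97216.

27.03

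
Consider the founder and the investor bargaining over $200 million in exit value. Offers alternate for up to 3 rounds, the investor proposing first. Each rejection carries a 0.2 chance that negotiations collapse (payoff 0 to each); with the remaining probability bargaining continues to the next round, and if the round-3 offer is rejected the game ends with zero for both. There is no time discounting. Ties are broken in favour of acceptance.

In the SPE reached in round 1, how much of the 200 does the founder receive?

32

By backward induction:
Round 3 (the investor proposes): rejection yields 0 for the founder; the investor offers 0 and keeps 200.
Round 2 (the founder proposes): rejecting gives the investor an expected 0.8 × 200 = 160; the founder offers that and keeps 40.
Round 1 (the investor proposes): rejecting gives the founder an expected 0.8 × 40 = 32, so the investor offers 32, keeping 168.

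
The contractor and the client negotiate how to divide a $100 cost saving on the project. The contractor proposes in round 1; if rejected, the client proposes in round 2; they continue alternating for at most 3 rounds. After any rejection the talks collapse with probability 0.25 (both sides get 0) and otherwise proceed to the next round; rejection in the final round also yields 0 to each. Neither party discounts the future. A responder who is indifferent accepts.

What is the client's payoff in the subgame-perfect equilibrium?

18.75

Round 3 (the contractor proposes): the client will accept anything ≥ 0, so the contractor offers 0 and keeps 100.
Round 2 (the client proposes): rejecting gives the contractor an expected 0.75 × 100 = 75; the client offers that and keeps 25.
Round 1 (the contractor proposes): rejecting gives the client an expected 0.75 × 25 = 18.75; the contractor offers that and keeps 81.25.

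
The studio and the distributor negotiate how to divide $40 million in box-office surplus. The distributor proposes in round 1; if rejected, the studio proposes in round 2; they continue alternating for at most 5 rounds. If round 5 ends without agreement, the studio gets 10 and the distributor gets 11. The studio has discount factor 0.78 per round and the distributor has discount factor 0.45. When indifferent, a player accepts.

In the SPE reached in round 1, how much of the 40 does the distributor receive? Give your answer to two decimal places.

15.58

By backward induction:
Round 5 (the distributor proposes): the studio gets 10 if talks fail, so the distributor offers 10 and keeps 30.
Round 4 (the studio proposes): the distributor can get 30 next round, worth 0.45 × 30 = 13.5 now. The studio offers 13.5 and keeps 40 − 13.5 = 26.5.
Round 3 (the distributor proposes): the studio can get 26.5 next round, worth 0.78 × 26.5 = 20.67 now. The distributor offers 20.67 and keeps 40 − 20.67 = 19.33.
Round 2 (the studio proposes): the distributor can get 19.33 next round, worth 0.45 × 19.33 = 8.6985 now. The studio offers 8.6985 and keeps 40 − 8.6985 = 31.3015.
Round 1 (the distributor proposes): the studio can get 31.3015 next round, worth 0.78 × 31.3015 = 24.41517 now, so the distributor offers 24.41517, keeping 15.58483.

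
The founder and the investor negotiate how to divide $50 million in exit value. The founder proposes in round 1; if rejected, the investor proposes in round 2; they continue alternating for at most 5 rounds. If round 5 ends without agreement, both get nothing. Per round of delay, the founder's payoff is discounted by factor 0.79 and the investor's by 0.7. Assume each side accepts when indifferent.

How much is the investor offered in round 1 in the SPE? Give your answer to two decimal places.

Round 5 (the founder proposes): rejection yields 0 for the investor; the founder offers 0 and keeps 50.
Round 4 (the investor proposes): the founder can get 50 next round, worth 0.79 × 50 = 39.5 now. The investor offers 39.5 and keeps 50 − 39.5 = 10.5.
Round 3 (the founder proposes): the investor can get 10.5 next round, worth 0.7 × 10.5 = 7.35 now; the founder offers that and keeps 42.65.
Round 2 (the investor proposes): the founder can get 42.65 next round, worth 0.79 × 42.65 = 33.6935 now; the investor offers that and keeps 16.3065.
Round 1 (the founder proposes): the investor can get 16.3065 next round, worth 0.7 × 16.3065 = 11.41455 now. The founder offers 11.41455 and keeps 50 − 11.41455 = 38.58545.

11.41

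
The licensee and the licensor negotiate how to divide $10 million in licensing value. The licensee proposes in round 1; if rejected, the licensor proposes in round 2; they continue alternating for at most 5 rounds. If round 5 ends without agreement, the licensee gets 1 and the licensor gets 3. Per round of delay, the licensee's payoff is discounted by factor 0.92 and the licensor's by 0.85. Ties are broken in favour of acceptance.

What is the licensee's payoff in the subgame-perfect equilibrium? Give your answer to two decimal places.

6.95

Work backward from the last round.
Round 5 (the licensee proposes): the licensor gets 3 if talks fail, so the licensee offers 3 and keeps 7.
Round 4 (the licensor proposes): the licensee can get 7 next round, worth 0.92 × 7 = 6.44 now, so the licensor offers 6.44, keeping 3.56.
Round 3 (the licensee proposes): the licensor can get 3.56 next round, worth 0.85 × 3.56 = 3.026 now, so the licensee offers 3.026, keeping 6.974.
Round 2 (the licensor proposes): the licensee can get 6.974 next round, worth 0.92 × 6.974 = 6.41608 now; the licensor offers that and keeps 3.58392.
Round 1 (the licensee proposes): the licensor can get 3.58392 next round, worth 0.85 × 3.58392 = 3.046332 now, so the licensee offers 3.046332, keeping 6.953668.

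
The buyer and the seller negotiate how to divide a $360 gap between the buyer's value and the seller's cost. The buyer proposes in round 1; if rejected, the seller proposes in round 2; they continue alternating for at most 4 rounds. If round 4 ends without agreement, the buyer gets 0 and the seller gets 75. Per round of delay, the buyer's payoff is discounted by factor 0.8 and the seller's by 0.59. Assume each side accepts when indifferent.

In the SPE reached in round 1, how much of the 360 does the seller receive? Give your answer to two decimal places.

142.73

Round 4 (the seller proposes): the buyer will accept anything ≥ 0, so the seller offers 0 and keeps 360.
Round 3 (the buyer proposes): the seller can get 360 next round, worth 0.59 × 360 = 212.4 now; the buyer offers that and keeps 147.6.
Round 2 (the seller proposes): the buyer can get 147.6 next round, worth 0.8 × 147.6 = 118.08 now. The seller offers 118.08 and keeps 360 − 118.08 = 241.92.
Round 1 (the buyer proposes): the seller can get 241.92 next round, worth 0.59 × 241.92 = 142.7328 now; the buyer offers that and keeps 217.2672.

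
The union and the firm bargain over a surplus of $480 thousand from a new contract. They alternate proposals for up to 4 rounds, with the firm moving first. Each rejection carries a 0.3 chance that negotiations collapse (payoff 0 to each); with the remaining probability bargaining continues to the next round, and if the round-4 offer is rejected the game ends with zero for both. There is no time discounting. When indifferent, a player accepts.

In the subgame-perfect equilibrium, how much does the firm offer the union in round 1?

265.44

Round 4 (the union proposes): the firm will accept anything ≥ 0, so the union offers 0 and keeps 480.
Round 3 (the firm proposes): rejecting gives the union an expected 0.7 × 480 = 336. The firm offers 336 and keeps 480 − 336 = 144.
Round 2 (the union proposes): rejecting gives the firm an expected 0.7 × 144 = 100.8; the union offers that and keeps 379.2.
Round 1 (the firm proposes): rejecting gives the union an expected 0.7 × 379.2 = 265.44. The firm offers 265.44 and keeps 480 − 265.44 = 214.56.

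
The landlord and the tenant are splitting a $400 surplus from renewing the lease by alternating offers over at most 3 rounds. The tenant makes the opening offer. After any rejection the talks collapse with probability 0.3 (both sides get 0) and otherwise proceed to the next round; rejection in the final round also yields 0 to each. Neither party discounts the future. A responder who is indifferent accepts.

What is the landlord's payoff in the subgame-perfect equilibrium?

Round 3 (the tenant proposes): rejection yields 0 for the landlord; the tenant offers 0 and keeps 400.
Round 2 (the landlord proposes): rejecting gives the tenant an expected 0.7 × 400 = 280. The landlord offers 280 and keeps 400 − 280 = 120.
Round 1 (the tenant proposes): rejecting gives the landlord an expected 0.7 × 120 = 84. The tenant offers 84 and keeps 400 − 84 = 316.

84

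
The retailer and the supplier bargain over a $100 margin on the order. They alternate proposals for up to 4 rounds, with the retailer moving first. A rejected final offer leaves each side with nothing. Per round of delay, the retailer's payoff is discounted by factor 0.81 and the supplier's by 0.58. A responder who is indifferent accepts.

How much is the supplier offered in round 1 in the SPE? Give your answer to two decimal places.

38.27

Solve by backward induction from round 4.
Round 4 (the supplier proposes): rejection yields 0 for the retailer; the supplier offers 0 and keeps 100.
Round 3 (the retailer proposes): the supplier can get 100 next round, worth 0.58 × 100 = 58 now. The retailer offers 58 and keeps 100 − 58 = 42.
Round 2 (the supplier proposes): the retailer can get 42 next round, worth 0.81 × 42 = 34.02 now; the supplier offers that and keeps 65.98.
Round 1 (the retailer proposes): the supplier can get 65.98 next round, worth 0.58 × 65.98 = 38.2684 now. The retailer offers 38.2684 and keeps 100 − 38.2684 = 61.7316.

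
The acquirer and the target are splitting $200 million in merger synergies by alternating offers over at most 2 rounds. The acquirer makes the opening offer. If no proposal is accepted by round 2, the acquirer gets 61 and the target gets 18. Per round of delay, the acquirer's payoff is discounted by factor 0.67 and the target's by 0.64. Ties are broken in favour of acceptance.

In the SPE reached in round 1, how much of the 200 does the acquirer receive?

Round 2 (the target proposes): the acquirer gets 61 if talks fail, so the target offers 61 and keeps 139.
Round 1 (the acquirer proposes): the target can get 139 next round, worth 0.64 × 139 = 88.96 now. The acquirer offers 88.96 and keeps 200 − 88.96 = 111.04.

111.04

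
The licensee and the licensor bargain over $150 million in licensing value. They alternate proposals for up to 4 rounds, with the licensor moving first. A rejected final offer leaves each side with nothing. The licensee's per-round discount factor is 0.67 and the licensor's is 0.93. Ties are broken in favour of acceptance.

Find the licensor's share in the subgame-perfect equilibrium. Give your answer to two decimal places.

Solve by backward induction from round 4.
Round 4 (the licensee proposes): the licensor will accept anything ≥ 0, so the licensee offers 0 and keeps 150.
Round 3 (the licensor proposes): the licensee can get 150 next round, worth 0.67 × 150 = 100.5 now; the licensor offers that and keeps 49.5.
Round 2 (the licensee proposes): the licensor can get 49.5 next round, worth 0.93 × 49.5 = 46.035 now, so the licensee offers 46.035, keeping 103.965.
Round 1 (the licensor proposes): the licensee can get 103.965 next round, worth 0.67 × 103.965 = 69.65655 now, so the licensor offers 69.65655, keeping 80.34345.

80.34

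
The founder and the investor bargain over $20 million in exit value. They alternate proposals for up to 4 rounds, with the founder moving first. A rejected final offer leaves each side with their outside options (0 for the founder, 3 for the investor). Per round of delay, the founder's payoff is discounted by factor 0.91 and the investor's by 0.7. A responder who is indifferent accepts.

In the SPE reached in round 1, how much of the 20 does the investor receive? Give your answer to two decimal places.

Round 4 (the investor proposes): the founder will accept anything ≥ 0, so the investor offers 0 and keeps 20.
Round 3 (the founder proposes): the investor can get 20 next round, worth 0.7 × 20 = 14 now; the founder offers that and keeps 6.
Round 2 (the investor proposes): the founder can get 6 next round, worth 0.91 × 6 = 5.46 now; the investor offers that and keeps 14.54.
Round 1 (the founder proposes): the investor can get 14.54 next round, worth 0.7 × 14.54 = 10.178 now. The founder offers 10.178 and keeps 20 − 10.178 = 9.822.

10.18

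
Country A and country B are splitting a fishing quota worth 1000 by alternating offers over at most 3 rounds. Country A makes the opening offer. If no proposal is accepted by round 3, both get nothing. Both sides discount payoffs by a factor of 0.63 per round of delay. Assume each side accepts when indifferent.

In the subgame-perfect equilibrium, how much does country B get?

Round 3 (country A proposes): country B will accept anything ≥ 0, so country A offers 0 and keeps 1000.
Round 2 (country B proposes): country A can get 1000 next round, worth 0.63 × 1000 = 630 now; country B offers that and keeps 370.
Round 1 (country A proposes): country B can get 370 next round, worth 0.63 × 370 = 233.1 now, so country A offers 233.1, keeping 766.9.

233.1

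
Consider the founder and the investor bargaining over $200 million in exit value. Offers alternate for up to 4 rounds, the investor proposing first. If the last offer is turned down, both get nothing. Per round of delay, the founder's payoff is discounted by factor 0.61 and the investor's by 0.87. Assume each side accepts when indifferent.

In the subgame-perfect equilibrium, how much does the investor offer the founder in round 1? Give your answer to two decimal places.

Round 4 (the founder proposes): rejection yields 0 for the investor; the founder offers 0 and keeps 200.
Round 3 (the investor proposes): the founder can get 200 next round, worth 0.61 × 200 = 122 now, so the investor offers 122, keeping 78.
Round 2 (the founder proposes): the investor can get 78 next round, worth 0.87 × 78 = 67.86 now; the founder offers that and keeps 132.14.
Round 1 (the investor proposes): the founder can get 132.14 next round, worth 0.61 × 132.14 = 80.6054 now, so the investor offers 80.6054, keeping 119.3946.

80.61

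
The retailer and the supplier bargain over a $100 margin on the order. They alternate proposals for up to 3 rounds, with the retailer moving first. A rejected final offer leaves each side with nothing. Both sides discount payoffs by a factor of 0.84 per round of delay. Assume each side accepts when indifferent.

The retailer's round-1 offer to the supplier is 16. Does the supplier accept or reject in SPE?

Work out the supplier's continuation value if the offer is rejected.
Round 3 (the retailer proposes): the supplier will accept anything ≥ 0, so the retailer offers 0 and keeps 100.
Round 2 (the supplier proposes): the retailer can get 100 next round, worth 0.84 × 100 = 84 now; the supplier offers that and keeps 16.
So by rejecting in round 1, the supplier gets 16 next round, worth 0.84 × 16 = 13.44 now.
Offer 16 ≥ 13.44, so the supplier accepts.

Accept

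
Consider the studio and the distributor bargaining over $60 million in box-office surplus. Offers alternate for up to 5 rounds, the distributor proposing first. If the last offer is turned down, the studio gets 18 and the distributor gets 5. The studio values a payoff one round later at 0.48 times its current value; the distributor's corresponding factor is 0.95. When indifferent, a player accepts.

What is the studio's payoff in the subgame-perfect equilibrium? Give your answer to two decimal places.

Round 5 (the distributor proposes): the studio gets 18 if talks fail, so the distributor offers 18 and keeps 42.
Round 4 (the studio proposes): the distributor can get 42 next round, worth 0.95 × 42 = 39.9 now. The studio offers 39.9 and keeps 60 − 39.9 = 20.1.
Round 3 (the distributor proposes): the studio can get 20.1 next round, worth 0.48 × 20.1 = 9.648 now, so the distributor offers 9.648, keeping 50.352.
Round 2 (the studio proposes): the distributor can get 50.352 next round, worth 0.95 × 50.352 = 47.8344 now; the studio offers that and keeps 12.1656.
Round 1 (the distributor proposes): the studio can get 12.1656 next round, worth 0.48 × 12.1656 = 5.839488 now. The distributor offers 5.839488 and keeps 60 − 5.839488 = 54.160512.

5.84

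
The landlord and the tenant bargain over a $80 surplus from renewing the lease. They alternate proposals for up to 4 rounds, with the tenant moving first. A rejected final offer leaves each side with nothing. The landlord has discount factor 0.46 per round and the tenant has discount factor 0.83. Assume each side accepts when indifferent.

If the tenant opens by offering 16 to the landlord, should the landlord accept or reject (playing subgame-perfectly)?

Work out the landlord's continuation value if the offer is rejected.
Round 4 (the landlord proposes): the tenant will accept anything ≥ 0, so the landlord offers 0 and keeps 80.
Round 3 (the tenant proposes): the landlord can get 80 next round, worth 0.46 × 80 = 36.8 now; the tenant offers that and keeps 43.2.
Round 2 (the landlord proposes): the tenant can get 43.2 next round, worth 0.83 × 43.2 = 35.856 now; the landlord offers that and keeps 44.144.
So by rejecting in round 1, the landlord gets 44.144 next round, worth 0.46 × 44.144 = 20.30624 now.
Offer 16 < 20.30624, so the landlord rejects.

Reject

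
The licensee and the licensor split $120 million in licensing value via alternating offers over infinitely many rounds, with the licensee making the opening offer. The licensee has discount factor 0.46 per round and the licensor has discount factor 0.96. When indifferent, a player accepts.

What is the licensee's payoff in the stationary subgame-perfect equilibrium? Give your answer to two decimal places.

8.60

In a stationary SPE each proposer offers the other exactly their discounted continuation value.
If the licensee keeps x when proposing and the licensor keeps y when proposing, then x = 120 − 0.96y and y = 120 − 0.46x.
Solving: x = 120(1 − 0.96) / (1 − 0.46·0.96) = 4.8 / 0.5584 ≈ 8.5960.
The licensor gets 120 − 8.5960 ≈ 111.4040.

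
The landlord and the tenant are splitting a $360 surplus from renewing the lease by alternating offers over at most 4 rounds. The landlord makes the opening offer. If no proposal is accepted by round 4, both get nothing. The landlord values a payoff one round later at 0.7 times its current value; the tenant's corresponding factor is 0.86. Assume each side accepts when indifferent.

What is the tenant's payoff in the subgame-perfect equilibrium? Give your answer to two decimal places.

279.26

Round 4 (the tenant proposes): rejection yields 0 for the landlord; the tenant offers 0 and keeps 360.
Round 3 (the landlord proposes): the tenant can get 360 next round, worth 0.86 × 360 = 309.6 now, so the landlord offers 309.6, keeping 50.4.
Round 2 (the tenant proposes): the landlord can get 50.4 next round, worth 0.7 × 50.4 = 35.28 now; the tenant offers that and keeps 324.72.
Round 1 (the landlord proposes): the tenant can get 324.72 next round, worth 0.86 × 324.72 = 279.2592 now, so the landlord offers 279.2592, keeping 80.7408.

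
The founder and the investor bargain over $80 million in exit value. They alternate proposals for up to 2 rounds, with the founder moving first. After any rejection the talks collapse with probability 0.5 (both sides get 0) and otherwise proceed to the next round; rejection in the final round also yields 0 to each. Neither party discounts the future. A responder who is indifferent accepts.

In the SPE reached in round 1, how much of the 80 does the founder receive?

Round 2 (the investor proposes): rejection yields 0 for the founder; the investor offers 0 and keeps 80.
Round 1 (the founder proposes): rejecting gives the investor an expected 0.5 × 80 = 40, so the founder offers 40, keeping 40.

40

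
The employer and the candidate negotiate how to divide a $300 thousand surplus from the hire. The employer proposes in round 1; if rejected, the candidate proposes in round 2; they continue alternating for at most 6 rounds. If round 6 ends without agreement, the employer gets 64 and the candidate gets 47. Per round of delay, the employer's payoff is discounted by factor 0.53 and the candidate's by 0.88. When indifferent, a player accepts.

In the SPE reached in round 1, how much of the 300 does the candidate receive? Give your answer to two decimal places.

227.13

Round 6 (the candidate proposes): the employer gets 64 if talks fail, so the candidate offers 64 and keeps 236.
Round 5 (the employer proposes): the candidate can get 236 next round, worth 0.88 × 236 = 207.68 now. The employer offers 207.68 and keeps 300 − 207.68 = 92.32.
Round 4 (the candidate proposes): the employer can get 92.32 next round, worth 0.53 × 92.32 = 48.9296 now. The candidate offers 48.9296 and keeps 300 − 48.9296 = 251.0704.
Round 3 (the employer proposes): the candidate can get 251.0704 next round, worth 0.88 × 251.0704 = 220.941952 now; the employer offers that and keeps 79.058048.
Round 2 (the candidate proposes): the employer can get 79.058048 next round, worth 0.53 × 79.058048 = 41.90076544 now; the candidate offers that and keeps 258.09923456.
Round 1 (the employer proposes): the candidate can get 258.09923456 next round, worth 0.88 × 258.09923456 = 227.1273264128 now. The employer offers 227.1273264128 and keeps 300 − 227.1273264128 = 72.8726735872.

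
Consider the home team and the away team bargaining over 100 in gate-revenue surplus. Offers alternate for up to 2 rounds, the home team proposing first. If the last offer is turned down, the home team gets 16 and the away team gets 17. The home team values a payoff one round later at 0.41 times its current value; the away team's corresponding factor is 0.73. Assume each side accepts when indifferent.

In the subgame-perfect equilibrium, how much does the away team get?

Work backward from the last round.
Round 2 (the away team proposes): the home team gets 16 if talks fail, so the away team offers 16 and keeps 84.
Round 1 (the home team proposes): the away team can get 84 next round, worth 0.73 × 84 = 61.32 now. The home team offers 61.32 and keeps 100 − 61.32 = 38.68.

61.32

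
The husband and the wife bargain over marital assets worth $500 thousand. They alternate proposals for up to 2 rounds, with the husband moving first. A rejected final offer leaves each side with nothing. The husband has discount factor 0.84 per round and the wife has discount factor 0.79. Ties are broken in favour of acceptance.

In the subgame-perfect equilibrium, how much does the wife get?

395

Round 2 (the wife proposes): rejection yields 0 for the husband; the wife offers 0 and keeps 500.
Round 1 (the husband proposes): the wife can get 500 next round, worth 0.79 × 500 = 395 now. The husband offers 395 and keeps 500 − 395 = 105.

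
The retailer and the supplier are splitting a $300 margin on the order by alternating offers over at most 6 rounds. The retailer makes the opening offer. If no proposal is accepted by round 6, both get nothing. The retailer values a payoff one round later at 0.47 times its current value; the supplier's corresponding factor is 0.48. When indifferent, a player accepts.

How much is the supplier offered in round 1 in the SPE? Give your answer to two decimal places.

Round 6 (the supplier proposes): the retailer will accept anything ≥ 0, so the supplier offers 0 and keeps 300.
Round 5 (the retailer proposes): the supplier can get 300 next round, worth 0.48 × 300 = 144 now. The retailer offers 144 and keeps 300 − 144 = 156.
Round 4 (the supplier proposes): the retailer can get 156 next round, worth 0.47 × 156 = 73.32 now, so the supplier offers 73.32, keeping 226.68.
Round 3 (the retailer proposes): the supplier can get 226.68 next round, worth 0.48 × 226.68 = 108.8064 now. The retailer offers 108.8064 and keeps 300 − 108.8064 = 191.1936.
Round 2 (the supplier proposes): the retailer can get 191.1936 next round, worth 0.47 × 191.1936 = 89.860992 now, so the supplier offers 89.860992, keeping 210.139008.
Round 1 (the retailer proposes): the supplier can get 210.139008 next round, worth 0.48 × 210.139008 = 100.86672384 now, so the retailer offers 100.86672384, keeping 199.13327616.

100.87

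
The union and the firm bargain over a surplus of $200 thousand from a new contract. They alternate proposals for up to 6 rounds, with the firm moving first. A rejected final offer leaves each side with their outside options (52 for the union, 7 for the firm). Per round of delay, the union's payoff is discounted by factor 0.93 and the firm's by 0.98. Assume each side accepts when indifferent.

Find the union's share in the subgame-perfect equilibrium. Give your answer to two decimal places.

156.20

Round 6 (the union proposes): the firm gets 7 if talks fail, so the union offers 7 and keeps 193.
Round 5 (the firm proposes): the union can get 193 next round, worth 0.93 × 193 = 179.49 now, so the firm offers 179.49, keeping 20.51.
Round 4 (the union proposes): the firm can get 20.51 next round, worth 0.98 × 20.51 = 20.0998 now, so the union offers 20.0998, keeping 179.9002.
Round 3 (the firm proposes): the union can get 179.9002 next round, worth 0.93 × 179.9002 = 167.307186 now. The firm offers 167.307186 and keeps 200 − 167.307186 = 32.692814.
Round 2 (the union proposes): the firm can get 32.692814 next round, worth 0.98 × 32.692814 = 32.03895772 now; the union offers that and keeps 167.96104228.
Round 1 (the firm proposes): the union can get 167.96104228 next round, worth 0.93 × 167.96104228 = 156.2037693204 now. The firm offers 156.2037693204 and keeps 200 − 156.2037693204 = 43.7962306796.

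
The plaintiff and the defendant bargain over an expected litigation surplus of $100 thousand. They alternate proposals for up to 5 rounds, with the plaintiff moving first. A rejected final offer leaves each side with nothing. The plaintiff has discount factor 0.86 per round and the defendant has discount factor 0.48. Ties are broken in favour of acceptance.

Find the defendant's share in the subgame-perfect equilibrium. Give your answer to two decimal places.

9.49

Round 5 (the plaintiff proposes): rejection yields 0 for the defendant; the plaintiff offers 0 and keeps 100.
Round 4 (the defendant proposes): the plaintiff can get 100 next round, worth 0.86 × 100 = 86 now; the defendant offers that and keeps 14.
Round 3 (the plaintiff proposes): the defendant can get 14 next round, worth 0.48 × 14 = 6.72 now, so the plaintiff offers 6.72, keeping 93.28.
Round 2 (the defendant proposes): the plaintiff can get 93.28 next round, worth 0.86 × 93.28 = 80.2208 now; the defendant offers that and keeps 19.7792.
Round 1 (the plaintiff proposes): the defendant can get 19.7792 next round, worth 0.48 × 19.7792 = 9.494016 now; the plaintiff offers that and keeps 90.505984.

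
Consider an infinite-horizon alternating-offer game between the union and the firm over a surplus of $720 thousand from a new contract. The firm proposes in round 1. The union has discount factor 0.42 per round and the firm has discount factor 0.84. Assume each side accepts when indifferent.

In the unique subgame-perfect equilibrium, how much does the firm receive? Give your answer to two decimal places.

645.24

In a stationary SPE each proposer offers the other exactly their discounted continuation value.
If the firm keeps x when proposing and the union keeps y when proposing, then x = 720 − 0.42y and y = 720 − 0.84x.
Solving: x = 720(1 − 0.42) / (1 − 0.84·0.42) = 417.6 / 0.6472 ≈ 645.2410.
The union gets 720 − 645.2410 ≈ 74.7590.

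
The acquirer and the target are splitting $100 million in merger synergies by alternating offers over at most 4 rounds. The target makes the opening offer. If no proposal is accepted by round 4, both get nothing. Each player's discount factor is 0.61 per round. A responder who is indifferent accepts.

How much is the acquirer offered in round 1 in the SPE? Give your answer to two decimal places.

46.49

Round 4 (the acquirer proposes): rejection yields 0 for the target; the acquirer offers 0 and keeps 100.
Round 3 (the target proposes): the acquirer can get 100 next round, worth 0.61 × 100 = 61 now. The target offers 61 and keeps 100 − 61 = 39.
Round 2 (the acquirer proposes): the target can get 39 next round, worth 0.61 × 39 = 23.79 now, so the acquirer offers 23.79, keeping 76.21.
Round 1 (the target proposes): the acquirer can get 76.21 next round, worth 0.61 × 76.21 = 46.4881 now; the target offers that and keeps 53.5119.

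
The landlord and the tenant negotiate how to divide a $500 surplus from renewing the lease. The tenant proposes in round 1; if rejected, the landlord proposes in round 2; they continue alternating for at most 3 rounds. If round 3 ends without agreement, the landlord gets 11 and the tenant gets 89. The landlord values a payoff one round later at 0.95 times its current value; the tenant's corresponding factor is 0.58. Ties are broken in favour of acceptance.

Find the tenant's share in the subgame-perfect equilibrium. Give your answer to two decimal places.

Round 3 (the tenant proposes): the landlord gets 11 if talks fail, so the tenant offers 11 and keeps 489.
Round 2 (the landlord proposes): the tenant can get 489 next round, worth 0.58 × 489 = 283.62 now. The landlord offers 283.62 and keeps 500 − 283.62 = 216.38.
Round 1 (the tenant proposes): the landlord can get 216.38 next round, worth 0.95 × 216.38 = 205.561 now; the tenant offers that and keeps 294.439.

294.44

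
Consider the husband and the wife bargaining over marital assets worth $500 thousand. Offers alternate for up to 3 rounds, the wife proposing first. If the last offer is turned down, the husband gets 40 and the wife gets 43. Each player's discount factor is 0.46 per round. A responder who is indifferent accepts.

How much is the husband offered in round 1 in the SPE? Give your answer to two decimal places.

Round 3 (the wife proposes): the husband gets 40 if talks fail, so the wife offers 40 and keeps 460.
Round 2 (the husband proposes): the wife can get 460 next round, worth 0.46 × 460 = 211.6 now. The husband offers 211.6 and keeps 500 − 211.6 = 288.4.
Round 1 (the wife proposes): the husband can get 288.4 next round, worth 0.46 × 288.4 = 132.664 now. The wife offers 132.664 and keeps 500 − 132.664 = 367.336.

132.66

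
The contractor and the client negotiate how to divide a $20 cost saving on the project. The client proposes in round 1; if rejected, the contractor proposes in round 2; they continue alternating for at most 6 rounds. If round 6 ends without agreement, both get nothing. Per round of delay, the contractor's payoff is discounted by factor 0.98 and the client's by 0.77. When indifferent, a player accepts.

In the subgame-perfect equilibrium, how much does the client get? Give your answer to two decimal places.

By backward induction:
Round 6 (the contractor proposes): rejection yields 0 for the client; the contractor offers 0 and keeps 20.
Round 5 (the client proposes): the contractor can get 20 next round, worth 0.98 × 20 = 19.6 now. The client offers 19.6 and keeps 20 − 19.6 = 0.4.
Round 4 (the contractor proposes): the client can get 0.4 next round, worth 0.77 × 0.4 = 0.308 now; the contractor offers that and keeps 19.692.
Round 3 (the client proposes): the contractor can get 19.692 next round, worth 0.98 × 19.692 = 19.29816 now, so the client offers 19.29816, keeping 0.70184.
Round 2 (the contractor proposes): the client can get 0.70184 next round, worth 0.77 × 0.70184 = 0.5404168 now. The contractor offers 0.5404168 and keeps 20 − 0.5404168 = 19.4595832.
Round 1 (the client proposes): the contractor can get 19.4595832 next round, worth 0.98 × 19.4595832 = 19.070391536 now. The client offers 19.070391536 and keeps 20 − 19.070391536 = 0.929608464.

0.93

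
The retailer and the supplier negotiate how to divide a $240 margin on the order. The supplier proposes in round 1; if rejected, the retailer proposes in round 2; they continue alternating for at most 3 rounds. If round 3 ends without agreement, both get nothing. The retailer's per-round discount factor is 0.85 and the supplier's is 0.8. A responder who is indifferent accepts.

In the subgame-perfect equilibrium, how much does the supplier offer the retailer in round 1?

40.8

Work backward from the last round.
Round 3 (the supplier proposes): rejection yields 0 for the retailer; the supplier offers 0 and keeps 240.
Round 2 (the retailer proposes): the supplier can get 240 next round, worth 0.8 × 240 = 192 now, so the retailer offers 192, keeping 48.
Round 1 (the supplier proposes): the retailer can get 48 next round, worth 0.85 × 48 = 40.8 now. The supplier offers 40.8 and keeps 240 − 40.8 = 199.2.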